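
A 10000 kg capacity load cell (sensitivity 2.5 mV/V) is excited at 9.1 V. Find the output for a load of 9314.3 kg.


Vout = rated_output * Vex * (load / capacity).
Vout = 2.5 * 9.1 * (9314.3 / 10000)
Vout = 2.5 * 9.1 * 0.93143
Vout = 21.19 mV

21.19 mV


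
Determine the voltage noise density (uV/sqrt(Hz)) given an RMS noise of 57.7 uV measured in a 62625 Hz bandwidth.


Noise spectral density = Vrms / sqrt(BW).
NSD = 57.7 / sqrt(62625)
NSD = 57.7 / 250.2499
NSD = 0.2306 uV/sqrt(Hz)

0.2306 uV/sqrt(Hz)


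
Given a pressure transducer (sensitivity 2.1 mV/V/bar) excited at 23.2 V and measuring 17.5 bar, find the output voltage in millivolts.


Output = sensitivity * Vex * P.
Vout = 2.1 * 23.2 * 17.5
Vout = 48.72 * 17.5
Vout = 852.6 mV

852.6 mV


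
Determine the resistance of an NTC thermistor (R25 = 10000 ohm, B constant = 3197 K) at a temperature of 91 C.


NTC thermistor equation: Rt = R25 * exp(B * (1/T - 1/T25)).
T in Kelvin: 364.15 K, T25 = 298.15 K
1/T - 1/T25 = 1/364.15 - 1/298.15 = -0.0006079
B * (1/T - 1/T25) = 3197 * -0.0006079 = -1.9434
Rt = 10000 * exp(-1.9434) = 1432.1 ohm

1432.1 ohm


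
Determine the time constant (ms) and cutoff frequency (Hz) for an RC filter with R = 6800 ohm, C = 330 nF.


Time constant: tau = R * C.
tau = 6800 * 3.30e-07 = 0.002244 s
tau = 2.244 ms
Cutoff frequency: fc = 1 / (2*pi*R*C).
fc = 1 / (2*pi*0.002244) = 70.92 Hz

tau = 2.244 ms, fc = 70.92 Hz


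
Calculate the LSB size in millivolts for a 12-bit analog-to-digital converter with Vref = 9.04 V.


The resolution (LSB) of an ADC is Vref / 2^n.
LSB = 9.04 / 2^12
LSB = 9.04 / 4096
LSB = 0.00220703 V = 2.20703125 mV

2.20703125 mV


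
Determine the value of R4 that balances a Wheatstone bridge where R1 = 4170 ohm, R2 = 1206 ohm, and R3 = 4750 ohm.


At balance: R1*R4 = R2*R3, so R4 = R2*R3/R1.
R4 = 1206 * 4750 / 4170
R4 = 5728500 / 4170
R4 = 1373.74 ohm

1373.74 ohm


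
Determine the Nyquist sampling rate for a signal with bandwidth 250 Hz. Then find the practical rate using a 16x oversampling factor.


By Nyquist theorem, fs_min = 2 * fmax.
fs_min = 2 * 250 = 500 Hz
Practical rate = 16 * fs_min = 16 * 500 = 8000 Hz

fs_min = 500 Hz, fs_practical = 8000 Hz


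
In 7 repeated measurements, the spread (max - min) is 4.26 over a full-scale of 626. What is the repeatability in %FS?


Repeatability = (spread / full scale) * 100%.
R = (4.26 / 626) * 100
R = 0.681 %FS

0.681 %FS


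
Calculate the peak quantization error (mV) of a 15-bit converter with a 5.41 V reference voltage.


The maximum quantization error is +/- LSB/2.
LSB = Vref / 2^n = 5.41 / 32768 = 0.0001651 V
Max error = LSB / 2 = 0.0001651 / 2 = 8.255e-05 V
Max error = 0.0826 mV

0.0826 mV


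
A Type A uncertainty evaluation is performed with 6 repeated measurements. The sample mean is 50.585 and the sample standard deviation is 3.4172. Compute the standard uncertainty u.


The standard uncertainty for Type A evaluation is u = s / sqrt(n).
u = 3.4172 / sqrt(6)
u = 3.4172 / 2.4495
u = 1.3951

1.3951


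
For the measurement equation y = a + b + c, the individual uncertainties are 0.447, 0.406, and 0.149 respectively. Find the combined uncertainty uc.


For a sum of independent quantities, uc = sqrt(u1^2 + u2^2 + u3^2).
uc = sqrt(0.447^2 + 0.406^2 + 0.149^2)
uc = sqrt(0.199809 + 0.164836 + 0.022201)
uc = 0.622

0.622


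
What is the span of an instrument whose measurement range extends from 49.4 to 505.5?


Span = upper range - lower range.
Span = 505.5 - (49.4)
Span = 456.1

456.1


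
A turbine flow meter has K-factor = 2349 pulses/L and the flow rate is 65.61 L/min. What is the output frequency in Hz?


Frequency = K * Q / 60 (converting L/min to L/s).
f = 2349 * 65.61 / 60
f = 154117.89 / 60
f = 2568.63 Hz

2568.63 Hz


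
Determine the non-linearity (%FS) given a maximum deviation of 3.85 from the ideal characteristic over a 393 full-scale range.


Linearity error = (max deviation / full scale) * 100%.
Linearity = (3.85 / 393) * 100
Linearity = 0.98 %FS

0.98 %FS


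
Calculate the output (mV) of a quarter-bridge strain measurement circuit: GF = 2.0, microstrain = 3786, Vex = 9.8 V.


Quarter bridge output: Vout = (GF * epsilon * Vex) / 4.
Vout = (2.0 * 3786e-6 * 9.8) / 4
Vout = 0.0742056 / 4 V
Vout = 0.0185514 V = 18.5514 mV

18.5514 mV


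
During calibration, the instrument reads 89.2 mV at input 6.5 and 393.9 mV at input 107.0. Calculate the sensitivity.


Sensitivity = (y2 - y1) / (x2 - x1).
S = (393.9 - 89.2) / (107.0 - 6.5)
S = 304.7 / 100.5
S = 3.0318 mV/unit

3.0318 mV/unit


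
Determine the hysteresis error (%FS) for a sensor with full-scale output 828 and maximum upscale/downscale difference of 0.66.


Hysteresis = (max difference / full scale) * 100%.
H = (0.66 / 828) * 100
H = 0.08 %FS

0.08 %FS


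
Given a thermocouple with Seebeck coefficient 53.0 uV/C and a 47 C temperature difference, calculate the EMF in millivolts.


The thermocouple output V = sensitivity * dT.
V = 53.0 uV/C * 47 C
V = 2491.0 uV
V = 2.491 mV

2.491 mV


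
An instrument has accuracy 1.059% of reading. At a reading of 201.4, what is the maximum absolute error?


Absolute error = (accuracy% / 100) * reading.
Error = (1.059 / 100) * 201.4
Error = 0.01059 * 201.4
Error = 2.1328

2.1328


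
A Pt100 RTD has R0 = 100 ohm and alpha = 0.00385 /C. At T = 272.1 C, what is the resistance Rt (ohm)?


The RTD equation: Rt = R0 * (1 + alpha * T).
Rt = 100 * (1 + 0.00385 * 272.1)
Rt = 100 * (1 + 1.047585)
Rt = 100 * 2.047585
Rt = 204.759 ohm

204.759 ohm


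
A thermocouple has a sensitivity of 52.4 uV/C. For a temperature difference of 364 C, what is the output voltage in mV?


The thermocouple output V = sensitivity * dT.
V = 52.4 uV/C * 364 C
V = 19073.6 uV
V = 19.074 mV

19.074 mV


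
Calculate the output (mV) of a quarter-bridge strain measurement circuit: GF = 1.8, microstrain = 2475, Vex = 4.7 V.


Quarter bridge output: Vout = (GF * epsilon * Vex) / 4.
Vout = (1.8 * 2475e-6 * 4.7) / 4
Vout = 0.0209385 / 4 V
Vout = 0.00523462 V = 5.2346 mV

5.2346 mV


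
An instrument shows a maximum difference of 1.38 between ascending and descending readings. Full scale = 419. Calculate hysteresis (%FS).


Hysteresis = (max difference / full scale) * 100%.
H = (1.38 / 419) * 100
H = 0.329 %FS

0.329 %FS


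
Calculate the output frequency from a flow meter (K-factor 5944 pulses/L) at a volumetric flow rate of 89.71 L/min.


Frequency = K * Q / 60 (converting L/min to L/s).
f = 5944 * 89.71 / 60
f = 533236.24 / 60
f = 8887.27 Hz

8887.27 Hz


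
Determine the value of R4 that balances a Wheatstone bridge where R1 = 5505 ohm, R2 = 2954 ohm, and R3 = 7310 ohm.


At balance: R1*R4 = R2*R3, so R4 = R2*R3/R1.
R4 = 2954 * 7310 / 5505
R4 = 21593740 / 5505
R4 = 3922.57 ohm

3922.57 ohm


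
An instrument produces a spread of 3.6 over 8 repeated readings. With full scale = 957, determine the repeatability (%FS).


Repeatability = (spread / full scale) * 100%.
R = (3.6 / 957) * 100
R = 0.376 %FS

0.376 %FS


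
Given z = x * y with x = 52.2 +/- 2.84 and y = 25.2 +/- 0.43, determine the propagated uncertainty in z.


For a product z = x*y, the relative uncertainty is:
uz/z = sqrt((ux/x)^2 + (uy/y)^2)
Relative uncertainties: ux/x = 2.84/52.2 = 0.054406
uy/y = 0.43/25.2 = 0.017063
z = 52.2 * 25.2 = 1315.4
uz = 1315.4 * sqrt(0.054406^2 + 0.017063^2) = 75.005

75.005


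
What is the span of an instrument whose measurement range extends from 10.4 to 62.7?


Span = upper range - lower range.
Span = 62.7 - (10.4)
Span = 52.3

52.3


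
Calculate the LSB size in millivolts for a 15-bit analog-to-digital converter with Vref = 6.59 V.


The resolution (LSB) of an ADC is Vref / 2^n.
LSB = 6.59 / 2^15
LSB = 6.59 / 32768
LSB = 0.00020111 V = 0.20111084 mV

0.20111084 mV


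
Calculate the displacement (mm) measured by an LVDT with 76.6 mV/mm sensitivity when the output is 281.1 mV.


Displacement = Vout / sensitivity.
d = 281.1 / 76.6
d = 3.67 mm

3.67 mm


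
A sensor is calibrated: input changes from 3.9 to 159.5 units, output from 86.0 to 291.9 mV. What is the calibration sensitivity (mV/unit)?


Sensitivity = (y2 - y1) / (x2 - x1).
S = (291.9 - 86.0) / (159.5 - 3.9)
S = 205.9 / 155.6
S = 1.3233 mV/unit

1.3233 mV/unit


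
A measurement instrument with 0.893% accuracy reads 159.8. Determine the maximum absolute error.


Absolute error = (accuracy% / 100) * reading.
Error = (0.893 / 100) * 159.8
Error = 0.00893 * 159.8
Error = 1.427

1.427


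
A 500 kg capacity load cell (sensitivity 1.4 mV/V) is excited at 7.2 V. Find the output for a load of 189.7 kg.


Vout = rated_output * Vex * (load / capacity).
Vout = 1.4 * 7.2 * (189.7 / 500)
Vout = 1.4 * 7.2 * 0.3794
Vout = 3.824 mV

3.824 mV


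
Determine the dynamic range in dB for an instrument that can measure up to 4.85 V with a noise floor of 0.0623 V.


Dynamic range = 20 * log10(Vmax / Vnoise).
DR = 20 * log10(4.85 / 0.0623)
DR = 20 * log10(77.85)
DR = 37.83 dB

37.83 dB


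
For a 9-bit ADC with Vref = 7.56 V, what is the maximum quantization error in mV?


The maximum quantization error is +/- LSB/2.
LSB = Vref / 2^n = 7.56 / 512 = 0.01476562 V
Max error = LSB / 2 = 0.01476562 / 2 = 0.00738281 V
Max error = 7.3828 mV

7.3828 mV


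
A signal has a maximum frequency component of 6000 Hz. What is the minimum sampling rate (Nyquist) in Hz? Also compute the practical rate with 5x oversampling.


By Nyquist theorem, fs_min = 2 * fmax.
fs_min = 2 * 6000 = 12000 Hz
Practical rate = 5 * fs_min = 5 * 12000 = 60000 Hz

fs_min = 12000 Hz, fs_practical = 60000 Hz


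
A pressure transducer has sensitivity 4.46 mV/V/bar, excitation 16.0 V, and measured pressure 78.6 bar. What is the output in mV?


Output = sensitivity * Vex * P.
Vout = 4.46 * 16.0 * 78.6
Vout = 71.36 * 78.6
Vout = 5608.9 mV

5608.9 mV


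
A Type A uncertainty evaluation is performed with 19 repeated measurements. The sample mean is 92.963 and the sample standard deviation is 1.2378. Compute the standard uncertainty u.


The standard uncertainty for Type A evaluation is u = s / sqrt(n).
u = 1.2378 / sqrt(19)
u = 1.2378 / 4.3589
u = 0.284

0.284


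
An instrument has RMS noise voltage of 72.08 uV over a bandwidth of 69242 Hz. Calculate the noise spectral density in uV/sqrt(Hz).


Noise spectral density = Vrms / sqrt(BW).
NSD = 72.08 / sqrt(69242)
NSD = 72.08 / 263.1387
NSD = 0.2739 uV/sqrt(Hz)

0.2739 uV/sqrt(Hz)


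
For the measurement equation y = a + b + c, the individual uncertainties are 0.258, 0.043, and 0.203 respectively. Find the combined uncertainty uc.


For a sum of independent quantities, uc = sqrt(u1^2 + u2^2 + u3^2).
uc = sqrt(0.258^2 + 0.043^2 + 0.203^2)
uc = sqrt(0.066564 + 0.001849 + 0.041209)
uc = 0.3311

0.3311


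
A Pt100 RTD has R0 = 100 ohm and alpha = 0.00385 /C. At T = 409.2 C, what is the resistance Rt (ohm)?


The RTD equation: Rt = R0 * (1 + alpha * T).
Rt = 100 * (1 + 0.00385 * 409.2)
Rt = 100 * (1 + 1.57542)
Rt = 100 * 2.57542
Rt = 257.542 ohm

257.542 ohm


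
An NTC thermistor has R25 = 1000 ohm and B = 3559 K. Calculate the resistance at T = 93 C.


NTC thermistor equation: Rt = R25 * exp(B * (1/T - 1/T25)).
T in Kelvin: 366.15 K, T25 = 298.15 K
1/T - 1/T25 = 1/366.15 - 1/298.15 = -0.0006229
B * (1/T - 1/T25) = 3559 * -0.0006229 = -2.2169
Rt = 1000 * exp(-2.2169) = 108.9 ohm

108.9 ohm


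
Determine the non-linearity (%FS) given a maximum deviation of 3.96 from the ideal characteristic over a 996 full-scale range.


Linearity error = (max deviation / full scale) * 100%.
Linearity = (3.96 / 996) * 100
Linearity = 0.398 %FS

0.398 %FS


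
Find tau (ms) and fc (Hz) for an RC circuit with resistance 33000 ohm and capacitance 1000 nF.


Time constant: tau = R * C.
tau = 33000 * 1.00e-06 = 0.033 s
tau = 33.0 ms
Cutoff frequency: fc = 1 / (2*pi*R*C).
fc = 1 / (2*pi*0.033) = 4.82 Hz

tau = 33.0 ms, fc = 4.82 Hz


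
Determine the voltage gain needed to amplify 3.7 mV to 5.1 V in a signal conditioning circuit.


Gain = Vout / Vin (converting to same units).
G = 5.1 V / 3.7 mV
G = 5100.0 mV / 3.7 mV
G = 1378.38

1378.38


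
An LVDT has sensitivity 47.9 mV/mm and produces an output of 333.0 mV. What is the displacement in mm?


Displacement = Vout / sensitivity.
d = 333.0 / 47.9
d = 6.952 mm

6.952 mm


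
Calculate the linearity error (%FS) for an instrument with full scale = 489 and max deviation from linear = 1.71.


Linearity error = (max deviation / full scale) * 100%.
Linearity = (1.71 / 489) * 100
Linearity = 0.35 %FS

0.35 %FS


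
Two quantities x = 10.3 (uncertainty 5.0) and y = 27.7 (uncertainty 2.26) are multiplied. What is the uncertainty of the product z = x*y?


For a product z = x*y, the relative uncertainty is:
uz/z = sqrt((ux/x)^2 + (uy/y)^2)
Relative uncertainties: ux/x = 5.0/10.3 = 0.485437
uy/y = 2.26/27.7 = 0.081588
z = 10.3 * 27.7 = 285.3
uz = 285.3 * sqrt(0.485437^2 + 0.081588^2) = 140.443

140.443


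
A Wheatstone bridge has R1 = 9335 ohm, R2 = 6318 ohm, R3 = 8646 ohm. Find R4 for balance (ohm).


At balance: R1*R4 = R2*R3, so R4 = R2*R3/R1.
R4 = 6318 * 8646 / 9335
R4 = 54625428 / 9335
R4 = 5851.68 ohm

5851.68 ohm


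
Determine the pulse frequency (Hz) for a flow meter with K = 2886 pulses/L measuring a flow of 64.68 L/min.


Frequency = K * Q / 60 (converting L/min to L/s).
f = 2886 * 64.68 / 60
f = 186666.48 / 60
f = 3111.11 Hz

3111.11 Hz


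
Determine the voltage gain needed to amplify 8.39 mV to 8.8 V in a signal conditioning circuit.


Gain = Vout / Vin (converting to same units).
G = 8.8 V / 8.39 mV
G = 8800.0 mV / 8.39 mV
G = 1048.87

1048.87


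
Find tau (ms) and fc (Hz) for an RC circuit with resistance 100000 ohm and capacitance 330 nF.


Time constant: tau = R * C.
tau = 100000 * 3.30e-07 = 0.033 s
tau = 33.0 ms
Cutoff frequency: fc = 1 / (2*pi*R*C).
fc = 1 / (2*pi*0.033) = 4.82 Hz

tau = 33.0 ms, fc = 4.82 Hz


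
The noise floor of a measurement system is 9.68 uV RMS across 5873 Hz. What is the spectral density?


Noise spectral density = Vrms / sqrt(BW).
NSD = 9.68 / sqrt(5873)
NSD = 9.68 / 76.6355
NSD = 0.1263 uV/sqrt(Hz)

0.1263 uV/sqrt(Hz)


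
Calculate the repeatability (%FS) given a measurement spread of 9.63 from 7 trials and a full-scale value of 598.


Repeatability = (spread / full scale) * 100%.
R = (9.63 / 598) * 100
R = 1.61 %FS

1.61 %FS


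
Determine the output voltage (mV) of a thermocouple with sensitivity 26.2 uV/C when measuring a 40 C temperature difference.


The thermocouple output V = sensitivity * dT.
V = 26.2 uV/C * 40 C
V = 1048.0 uV
V = 1.048 mV

1.048 mV


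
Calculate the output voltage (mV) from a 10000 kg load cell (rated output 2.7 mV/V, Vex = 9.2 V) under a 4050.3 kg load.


Vout = rated_output * Vex * (load / capacity).
Vout = 2.7 * 9.2 * (4050.3 / 10000)
Vout = 2.7 * 9.2 * 0.40503
Vout = 10.061 mV

10.061 mV


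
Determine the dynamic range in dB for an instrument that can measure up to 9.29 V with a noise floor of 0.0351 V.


Dynamic range = 20 * log10(Vmax / Vnoise).
DR = 20 * log10(9.29 / 0.0351)
DR = 20 * log10(264.67)
DR = 48.45 dB

48.45 dB


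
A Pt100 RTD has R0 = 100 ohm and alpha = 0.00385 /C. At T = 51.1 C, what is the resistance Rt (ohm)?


The RTD equation: Rt = R0 * (1 + alpha * T).
Rt = 100 * (1 + 0.00385 * 51.1)
Rt = 100 * (1 + 0.196735)
Rt = 100 * 1.196735
Rt = 119.674 ohm

119.674 ohm


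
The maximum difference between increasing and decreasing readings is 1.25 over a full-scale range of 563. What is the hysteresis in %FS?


Hysteresis = (max difference / full scale) * 100%.
H = (1.25 / 563) * 100
H = 0.222 %FS

0.222 %FS


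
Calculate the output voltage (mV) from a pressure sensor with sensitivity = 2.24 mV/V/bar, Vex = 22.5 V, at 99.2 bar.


Output = sensitivity * Vex * P.
Vout = 2.24 * 22.5 * 99.2
Vout = 50.4 * 99.2
Vout = 4999.68 mV

4999.68 mV


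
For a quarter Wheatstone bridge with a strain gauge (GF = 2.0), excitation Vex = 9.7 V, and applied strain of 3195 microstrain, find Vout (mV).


Quarter bridge output: Vout = (GF * epsilon * Vex) / 4.
Vout = (2.0 * 3195e-6 * 9.7) / 4
Vout = 0.061983 / 4 V
Vout = 0.01549575 V = 15.4957 mV

15.4957 mV


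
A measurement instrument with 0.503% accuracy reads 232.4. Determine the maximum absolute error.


Absolute error = (accuracy% / 100) * reading.
Error = (0.503 / 100) * 232.4
Error = 0.00503 * 232.4
Error = 1.169

1.169


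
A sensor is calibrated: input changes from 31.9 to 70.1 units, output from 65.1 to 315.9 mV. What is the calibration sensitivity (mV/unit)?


Sensitivity = (y2 - y1) / (x2 - x1).
S = (315.9 - 65.1) / (70.1 - 31.9)
S = 250.8 / 38.2
S = 6.5654 mV/unit

6.5654 mV/unit


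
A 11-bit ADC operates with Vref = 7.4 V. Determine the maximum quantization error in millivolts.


The maximum quantization error is +/- LSB/2.
LSB = Vref / 2^n = 7.4 / 2048 = 0.00361328 V
Max error = LSB / 2 = 0.00361328 / 2 = 0.00180664 V
Max error = 1.8066 mV

1.8066 mV


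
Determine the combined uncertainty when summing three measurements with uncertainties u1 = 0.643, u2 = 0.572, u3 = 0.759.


For a sum of independent quantities, uc = sqrt(u1^2 + u2^2 + u3^2).
uc = sqrt(0.643^2 + 0.572^2 + 0.759^2)
uc = sqrt(0.413449 + 0.327184 + 0.576081)
uc = 1.1475

1.1475


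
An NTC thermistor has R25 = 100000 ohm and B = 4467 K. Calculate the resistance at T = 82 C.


NTC thermistor equation: Rt = R25 * exp(B * (1/T - 1/T25)).
T in Kelvin: 355.15 K, T25 = 298.15 K
1/T - 1/T25 = 1/355.15 - 1/298.15 = -0.0005383
B * (1/T - 1/T25) = 4467 * -0.0005383 = -2.4046
Rt = 100000 * exp(-2.4046) = 9030.1 ohm

9030.1 ohm


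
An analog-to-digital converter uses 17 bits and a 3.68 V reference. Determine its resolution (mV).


The resolution (LSB) of an ADC is Vref / 2^n.
LSB = 3.68 / 2^17
LSB = 3.68 / 131072
LSB = 2.808e-05 V = 0.02807617 mV

0.02807617 mV


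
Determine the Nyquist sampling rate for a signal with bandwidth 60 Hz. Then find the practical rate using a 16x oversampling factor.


By Nyquist theorem, fs_min = 2 * fmax.
fs_min = 2 * 60 = 120 Hz
Practical rate = 16 * fs_min = 16 * 120 = 1920 Hz

fs_min = 120 Hz, fs_practical = 1920 Hz


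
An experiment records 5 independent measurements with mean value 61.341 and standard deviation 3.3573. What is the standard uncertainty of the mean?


The standard uncertainty for Type A evaluation is u = s / sqrt(n).
u = 3.3573 / sqrt(5)
u = 3.3573 / 2.2361
u = 1.5014

1.5014


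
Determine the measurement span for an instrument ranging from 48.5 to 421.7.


Span = upper range - lower range.
Span = 421.7 - (48.5)
Span = 373.2

373.2


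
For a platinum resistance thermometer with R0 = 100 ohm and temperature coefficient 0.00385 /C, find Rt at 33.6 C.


The RTD equation: Rt = R0 * (1 + alpha * T).
Rt = 100 * (1 + 0.00385 * 33.6)
Rt = 100 * (1 + 0.12936)
Rt = 100 * 1.12936
Rt = 112.936 ohm

112.936 ohm


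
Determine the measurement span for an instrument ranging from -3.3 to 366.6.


Span = upper range - lower range.
Span = 366.6 - (-3.3)
Span = 369.9

369.9


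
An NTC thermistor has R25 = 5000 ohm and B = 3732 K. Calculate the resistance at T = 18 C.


NTC thermistor equation: Rt = R25 * exp(B * (1/T - 1/T25)).
T in Kelvin: 291.15 K, T25 = 298.15 K
1/T - 1/T25 = 1/291.15 - 1/298.15 = 8.064e-05
B * (1/T - 1/T25) = 3732 * 8.064e-05 = 0.3009
Rt = 5000 * exp(0.3009) = 6755.7 ohm

6755.7 ohm


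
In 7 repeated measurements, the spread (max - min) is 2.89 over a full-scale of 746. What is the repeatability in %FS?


Repeatability = (spread / full scale) * 100%.
R = (2.89 / 746) * 100
R = 0.387 %FS

0.387 %FS


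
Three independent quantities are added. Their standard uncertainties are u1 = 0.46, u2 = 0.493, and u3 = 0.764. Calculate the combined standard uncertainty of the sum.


For a sum of independent quantities, uc = sqrt(u1^2 + u2^2 + u3^2).
uc = sqrt(0.46^2 + 0.493^2 + 0.764^2)
uc = sqrt(0.2116 + 0.243049 + 0.583696)
uc = 1.019

1.019


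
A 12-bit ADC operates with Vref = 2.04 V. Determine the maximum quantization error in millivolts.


The maximum quantization error is +/- LSB/2.
LSB = Vref / 2^n = 2.04 / 4096 = 0.00049805 V
Max error = LSB / 2 = 0.00049805 / 2 = 0.00024902 V
Max error = 0.249 mV

0.249 mV


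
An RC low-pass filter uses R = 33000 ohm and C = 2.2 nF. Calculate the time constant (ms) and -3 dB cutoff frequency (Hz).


Time constant: tau = R * C.
tau = 33000 * 2.20e-09 = 7.26e-05 s
tau = 0.0726 ms
Cutoff frequency: fc = 1 / (2*pi*R*C).
fc = 1 / (2*pi*7.26e-05) = 2192.22 Hz

tau = 0.0726 ms, fc = 2192.22 Hz


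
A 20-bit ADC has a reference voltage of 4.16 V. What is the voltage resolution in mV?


The resolution (LSB) of an ADC is Vref / 2^n.
LSB = 4.16 / 2^20
LSB = 4.16 / 1048576
LSB = 3.97e-06 V = 0.00396729 mV

0.00396729 mV


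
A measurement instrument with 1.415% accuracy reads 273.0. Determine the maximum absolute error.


Absolute error = (accuracy% / 100) * reading.
Error = (1.415 / 100) * 273.0
Error = 0.01415 * 273.0
Error = 3.863

3.863


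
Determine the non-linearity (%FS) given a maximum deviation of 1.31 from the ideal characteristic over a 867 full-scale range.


Linearity error = (max deviation / full scale) * 100%.
Linearity = (1.31 / 867) * 100
Linearity = 0.151 %FS

0.151 %FS


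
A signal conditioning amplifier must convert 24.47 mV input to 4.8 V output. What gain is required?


Gain = Vout / Vin (converting to same units).
G = 4.8 V / 24.47 mV
G = 4800.0 mV / 24.47 mV
G = 196.16

196.16


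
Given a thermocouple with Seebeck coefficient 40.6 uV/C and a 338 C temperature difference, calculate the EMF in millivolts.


The thermocouple output V = sensitivity * dT.
V = 40.6 uV/C * 338 C
V = 13722.8 uV
V = 13.723 mV

13.723 mV


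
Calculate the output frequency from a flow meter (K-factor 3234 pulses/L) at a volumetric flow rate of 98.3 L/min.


Frequency = K * Q / 60 (converting L/min to L/s).
f = 3234 * 98.3 / 60
f = 317902.2 / 60
f = 5298.37 Hz

5298.37 Hz


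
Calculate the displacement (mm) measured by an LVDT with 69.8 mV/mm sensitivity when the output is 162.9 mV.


Displacement = Vout / sensitivity.
d = 162.9 / 69.8
d = 2.334 mm

2.334 mm


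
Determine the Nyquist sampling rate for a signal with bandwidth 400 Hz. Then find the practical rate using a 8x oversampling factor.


By Nyquist theorem, fs_min = 2 * fmax.
fs_min = 2 * 400 = 800 Hz
Practical rate = 8 * fs_min = 8 * 800 = 6400 Hz

fs_min = 800 Hz, fs_practical = 6400 Hz


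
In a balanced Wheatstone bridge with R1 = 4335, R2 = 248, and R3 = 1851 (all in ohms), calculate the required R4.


At balance: R1*R4 = R2*R3, so R4 = R2*R3/R1.
R4 = 248 * 1851 / 4335
R4 = 459048 / 4335
R4 = 105.89 ohm

105.89 ohm


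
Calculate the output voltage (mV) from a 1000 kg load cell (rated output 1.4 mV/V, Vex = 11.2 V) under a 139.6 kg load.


Vout = rated_output * Vex * (load / capacity).
Vout = 1.4 * 11.2 * (139.6 / 1000)
Vout = 1.4 * 11.2 * 0.1396
Vout = 2.189 mV

2.189 mV


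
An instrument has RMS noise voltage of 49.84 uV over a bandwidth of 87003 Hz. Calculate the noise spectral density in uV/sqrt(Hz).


Noise spectral density = Vrms / sqrt(BW).
NSD = 49.84 / sqrt(87003)
NSD = 49.84 / 294.9627
NSD = 0.169 uV/sqrt(Hz)

0.169 uV/sqrt(Hz)


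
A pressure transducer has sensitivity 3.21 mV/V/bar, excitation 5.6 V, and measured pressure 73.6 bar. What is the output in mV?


Output = sensitivity * Vex * P.
Vout = 3.21 * 5.6 * 73.6
Vout = 17.976 * 73.6
Vout = 1323.03 mV

1323.03 mV


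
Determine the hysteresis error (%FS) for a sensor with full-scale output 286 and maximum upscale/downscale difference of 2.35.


Hysteresis = (max difference / full scale) * 100%.
H = (2.35 / 286) * 100
H = 0.822 %FS

0.822 %FS


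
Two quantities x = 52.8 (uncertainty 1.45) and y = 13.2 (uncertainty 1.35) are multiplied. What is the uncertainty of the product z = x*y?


For a product z = x*y, the relative uncertainty is:
uz/z = sqrt((ux/x)^2 + (uy/y)^2)
Relative uncertainties: ux/x = 1.45/52.8 = 0.027462
uy/y = 1.35/13.2 = 0.102273
z = 52.8 * 13.2 = 697.0
uz = 697.0 * sqrt(0.027462^2 + 0.102273^2) = 73.805

73.805


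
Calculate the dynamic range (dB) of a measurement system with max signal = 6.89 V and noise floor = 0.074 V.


Dynamic range = 20 * log10(Vmax / Vnoise).
DR = 20 * log10(6.89 / 0.074)
DR = 20 * log10(93.11)
DR = 39.38 dB

39.38 dB


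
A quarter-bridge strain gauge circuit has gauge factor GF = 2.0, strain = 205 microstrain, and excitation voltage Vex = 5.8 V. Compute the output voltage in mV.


Quarter bridge output: Vout = (GF * epsilon * Vex) / 4.
Vout = (2.0 * 205e-6 * 5.8) / 4
Vout = 0.002378 / 4 V
Vout = 0.0005945 V = 0.5945 mV

0.5945 mV


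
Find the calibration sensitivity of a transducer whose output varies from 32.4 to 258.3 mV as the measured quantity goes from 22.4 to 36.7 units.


Sensitivity = (y2 - y1) / (x2 - x1).
S = (258.3 - 32.4) / (36.7 - 22.4)
S = 225.9 / 14.3
S = 15.7972 mV/unit

15.7972 mV/unit


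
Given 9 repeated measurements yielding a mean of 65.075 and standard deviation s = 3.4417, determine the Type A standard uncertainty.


The standard uncertainty for Type A evaluation is u = s / sqrt(n).
u = 3.4417 / sqrt(9)
u = 3.4417 / 3.0
u = 1.1472

1.1472


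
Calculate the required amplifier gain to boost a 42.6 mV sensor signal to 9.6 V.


Gain = Vout / Vin (converting to same units).
G = 9.6 V / 42.6 mV
G = 9600.0 mV / 42.6 mV
G = 225.35

225.35


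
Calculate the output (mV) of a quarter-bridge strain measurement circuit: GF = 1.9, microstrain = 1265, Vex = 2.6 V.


Quarter bridge output: Vout = (GF * epsilon * Vex) / 4.
Vout = (1.9 * 1265e-6 * 2.6) / 4
Vout = 0.0062491 / 4 V
Vout = 0.00156227 V = 1.5623 mV

1.5623 mV


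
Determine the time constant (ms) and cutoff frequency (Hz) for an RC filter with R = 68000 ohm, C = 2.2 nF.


Time constant: tau = R * C.
tau = 68000 * 2.20e-09 = 0.0001496 s
tau = 0.1496 ms
Cutoff frequency: fc = 1 / (2*pi*R*C).
fc = 1 / (2*pi*0.0001496) = 1063.87 Hz

tau = 0.1496 ms, fc = 1063.87 Hz


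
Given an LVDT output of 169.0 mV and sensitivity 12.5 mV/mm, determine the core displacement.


Displacement = Vout / sensitivity.
d = 169.0 / 12.5
d = 13.52 mm

13.52 mm


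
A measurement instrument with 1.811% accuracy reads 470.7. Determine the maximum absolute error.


Absolute error = (accuracy% / 100) * reading.
Error = (1.811 / 100) * 470.7
Error = 0.01811 * 470.7
Error = 8.5244

8.5244


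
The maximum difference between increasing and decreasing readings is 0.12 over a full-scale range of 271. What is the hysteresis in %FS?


Hysteresis = (max difference / full scale) * 100%.
H = (0.12 / 271) * 100
H = 0.044 %FS

0.044 %FS


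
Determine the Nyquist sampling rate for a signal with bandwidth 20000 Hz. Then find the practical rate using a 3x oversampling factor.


By Nyquist theorem, fs_min = 2 * fmax.
fs_min = 2 * 20000 = 40000 Hz
Practical rate = 3 * fs_min = 3 * 40000 = 120000 Hz

fs_min = 40000 Hz, fs_practical = 120000 Hz


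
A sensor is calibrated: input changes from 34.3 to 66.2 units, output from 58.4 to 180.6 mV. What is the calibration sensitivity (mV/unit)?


Sensitivity = (y2 - y1) / (x2 - x1).
S = (180.6 - 58.4) / (66.2 - 34.3)
S = 122.2 / 31.9
S = 3.8307 mV/unit

3.8307 mV/unit


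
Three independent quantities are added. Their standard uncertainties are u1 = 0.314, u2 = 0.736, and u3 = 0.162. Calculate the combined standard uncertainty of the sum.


For a sum of independent quantities, uc = sqrt(u1^2 + u2^2 + u3^2).
uc = sqrt(0.314^2 + 0.736^2 + 0.162^2)
uc = sqrt(0.098596 + 0.541696 + 0.026244)
uc = 0.8164

0.8164


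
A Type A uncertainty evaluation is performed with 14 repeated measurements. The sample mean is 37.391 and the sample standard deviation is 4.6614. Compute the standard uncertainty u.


The standard uncertainty for Type A evaluation is u = s / sqrt(n).
u = 4.6614 / sqrt(14)
u = 4.6614 / 3.7417
u = 1.2458

1.2458


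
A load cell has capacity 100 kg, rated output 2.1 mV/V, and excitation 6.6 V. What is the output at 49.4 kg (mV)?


Vout = rated_output * Vex * (load / capacity).
Vout = 2.1 * 6.6 * (49.4 / 100)
Vout = 2.1 * 6.6 * 0.494
Vout = 6.847 mV

6.847 mV


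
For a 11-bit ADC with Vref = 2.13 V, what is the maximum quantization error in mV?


The maximum quantization error is +/- LSB/2.
LSB = Vref / 2^n = 2.13 / 2048 = 0.00104004 V
Max error = LSB / 2 = 0.00104004 / 2 = 0.00052002 V
Max error = 0.52 mV

0.52 mV


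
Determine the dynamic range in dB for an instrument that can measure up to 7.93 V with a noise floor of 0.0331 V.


Dynamic range = 20 * log10(Vmax / Vnoise).
DR = 20 * log10(7.93 / 0.0331)
DR = 20 * log10(239.58)
DR = 47.59 dB

47.59 dB


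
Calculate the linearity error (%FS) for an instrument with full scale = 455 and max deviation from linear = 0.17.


Linearity error = (max deviation / full scale) * 100%.
Linearity = (0.17 / 455) * 100
Linearity = 0.037 %FS

0.037 %FS


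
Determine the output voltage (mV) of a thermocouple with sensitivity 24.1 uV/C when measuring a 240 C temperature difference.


The thermocouple output V = sensitivity * dT.
V = 24.1 uV/C * 240 C
V = 5784.0 uV
V = 5.784 mV

5.784 mV


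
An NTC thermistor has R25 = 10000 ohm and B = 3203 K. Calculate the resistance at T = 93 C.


NTC thermistor equation: Rt = R25 * exp(B * (1/T - 1/T25)).
T in Kelvin: 366.15 K, T25 = 298.15 K
1/T - 1/T25 = 1/366.15 - 1/298.15 = -0.0006229
B * (1/T - 1/T25) = 3203 * -0.0006229 = -1.9951
Rt = 10000 * exp(-1.9951) = 1360.0 ohm

1360.0 ohm


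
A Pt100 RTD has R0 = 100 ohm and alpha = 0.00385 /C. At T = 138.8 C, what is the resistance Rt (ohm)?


The RTD equation: Rt = R0 * (1 + alpha * T).
Rt = 100 * (1 + 0.00385 * 138.8)
Rt = 100 * (1 + 0.53438)
Rt = 100 * 1.53438
Rt = 153.438 ohm

153.438 ohm


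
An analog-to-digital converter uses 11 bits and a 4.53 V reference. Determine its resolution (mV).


The resolution (LSB) of an ADC is Vref / 2^n.
LSB = 4.53 / 2^11
LSB = 4.53 / 2048
LSB = 0.00221191 V = 2.21191406 mV

2.21191406 mV


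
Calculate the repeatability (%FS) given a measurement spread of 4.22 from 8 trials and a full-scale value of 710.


Repeatability = (spread / full scale) * 100%.
R = (4.22 / 710) * 100
R = 0.594 %FS

0.594 %FS


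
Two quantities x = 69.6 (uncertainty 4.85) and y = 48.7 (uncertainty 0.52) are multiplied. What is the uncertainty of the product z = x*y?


For a product z = x*y, the relative uncertainty is:
uz/z = sqrt((ux/x)^2 + (uy/y)^2)
Relative uncertainties: ux/x = 4.85/69.6 = 0.069684
uy/y = 0.52/48.7 = 0.010678
z = 69.6 * 48.7 = 3389.5
uz = 3389.5 * sqrt(0.069684^2 + 0.010678^2) = 238.952

238.952


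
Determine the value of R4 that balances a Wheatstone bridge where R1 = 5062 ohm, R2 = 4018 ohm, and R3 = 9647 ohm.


At balance: R1*R4 = R2*R3, so R4 = R2*R3/R1.
R4 = 4018 * 9647 / 5062
R4 = 38761646 / 5062
R4 = 7657.38 ohm

7657.38 ohm


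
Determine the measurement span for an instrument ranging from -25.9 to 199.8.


Span = upper range - lower range.
Span = 199.8 - (-25.9)
Span = 225.7

225.7


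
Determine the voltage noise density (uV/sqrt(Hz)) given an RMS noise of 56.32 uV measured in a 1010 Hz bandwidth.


Noise spectral density = Vrms / sqrt(BW).
NSD = 56.32 / sqrt(1010)
NSD = 56.32 / 31.7805
NSD = 1.7722 uV/sqrt(Hz)

1.7722 uV/sqrt(Hz)


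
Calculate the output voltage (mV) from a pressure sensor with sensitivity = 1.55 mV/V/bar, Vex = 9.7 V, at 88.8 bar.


Output = sensitivity * Vex * P.
Vout = 1.55 * 9.7 * 88.8
Vout = 15.035 * 88.8
Vout = 1335.11 mV

1335.11 mV


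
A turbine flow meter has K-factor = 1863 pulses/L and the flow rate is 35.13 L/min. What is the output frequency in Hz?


Frequency = K * Q / 60 (converting L/min to L/s).
f = 1863 * 35.13 / 60
f = 65447.19 / 60
f = 1090.79 Hz

1090.79 Hz


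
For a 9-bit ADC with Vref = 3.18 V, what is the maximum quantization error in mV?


The maximum quantization error is +/- LSB/2.
LSB = Vref / 2^n = 3.18 / 512 = 0.00621094 V
Max error = LSB / 2 = 0.00621094 / 2 = 0.00310547 V
Max error = 3.1055 mV

3.1055 mV


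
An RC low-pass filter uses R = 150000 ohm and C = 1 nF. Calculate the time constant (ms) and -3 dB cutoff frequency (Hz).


Time constant: tau = R * C.
tau = 150000 * 1.00e-09 = 0.00015 s
tau = 0.15 ms
Cutoff frequency: fc = 1 / (2*pi*R*C).
fc = 1 / (2*pi*0.00015) = 1061.03 Hz

tau = 0.15 ms, fc = 1061.03 Hz


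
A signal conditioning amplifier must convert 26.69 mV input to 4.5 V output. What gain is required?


Gain = Vout / Vin (converting to same units).
G = 4.5 V / 26.69 mV
G = 4500.0 mV / 26.69 mV
G = 168.6

168.6


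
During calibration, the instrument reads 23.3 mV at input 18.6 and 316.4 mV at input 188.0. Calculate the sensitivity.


Sensitivity = (y2 - y1) / (x2 - x1).
S = (316.4 - 23.3) / (188.0 - 18.6)
S = 293.1 / 169.4
S = 1.7302 mV/unit

1.7302 mV/unit


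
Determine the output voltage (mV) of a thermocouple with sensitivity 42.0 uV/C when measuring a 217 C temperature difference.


The thermocouple output V = sensitivity * dT.
V = 42.0 uV/C * 217 C
V = 9114.0 uV
V = 9.114 mV

9.114 mV


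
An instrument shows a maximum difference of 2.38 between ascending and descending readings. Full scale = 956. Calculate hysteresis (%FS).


Hysteresis = (max difference / full scale) * 100%.
H = (2.38 / 956) * 100
H = 0.249 %FS

0.249 %FS


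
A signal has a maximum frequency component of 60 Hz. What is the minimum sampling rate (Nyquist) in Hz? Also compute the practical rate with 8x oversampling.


By Nyquist theorem, fs_min = 2 * fmax.
fs_min = 2 * 60 = 120 Hz
Practical rate = 8 * fs_min = 8 * 120 = 960 Hz

fs_min = 120 Hz, fs_practical = 960 Hz


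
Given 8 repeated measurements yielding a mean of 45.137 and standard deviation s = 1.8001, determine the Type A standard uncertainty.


The standard uncertainty for Type A evaluation is u = s / sqrt(n).
u = 1.8001 / sqrt(8)
u = 1.8001 / 2.8284
u = 0.6364

0.6364


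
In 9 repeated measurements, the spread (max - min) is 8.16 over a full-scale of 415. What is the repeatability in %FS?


Repeatability = (spread / full scale) * 100%.
R = (8.16 / 415) * 100
R = 1.966 %FS

1.966 %FS


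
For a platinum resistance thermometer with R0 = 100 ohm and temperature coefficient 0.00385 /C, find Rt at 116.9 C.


The RTD equation: Rt = R0 * (1 + alpha * T).
Rt = 100 * (1 + 0.00385 * 116.9)
Rt = 100 * (1 + 0.450065)
Rt = 100 * 1.450065
Rt = 145.006 ohm

145.006 ohm


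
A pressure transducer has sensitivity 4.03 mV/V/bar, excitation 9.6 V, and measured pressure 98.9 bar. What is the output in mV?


Output = sensitivity * Vex * P.
Vout = 4.03 * 9.6 * 98.9
Vout = 38.688 * 98.9
Vout = 3826.24 mV

3826.24 mV


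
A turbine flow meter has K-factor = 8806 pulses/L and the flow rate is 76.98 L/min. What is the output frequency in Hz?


Frequency = K * Q / 60 (converting L/min to L/s).
f = 8806 * 76.98 / 60
f = 677885.88 / 60
f = 11298.1 Hz

11298.1 Hz


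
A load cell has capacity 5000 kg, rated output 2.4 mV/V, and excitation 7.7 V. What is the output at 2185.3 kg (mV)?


Vout = rated_output * Vex * (load / capacity).
Vout = 2.4 * 7.7 * (2185.3 / 5000)
Vout = 2.4 * 7.7 * 0.43706
Vout = 8.077 mV

8.077 mV


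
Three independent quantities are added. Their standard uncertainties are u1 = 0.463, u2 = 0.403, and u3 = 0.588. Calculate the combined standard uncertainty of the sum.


For a sum of independent quantities, uc = sqrt(u1^2 + u2^2 + u3^2).
uc = sqrt(0.463^2 + 0.403^2 + 0.588^2)
uc = sqrt(0.214369 + 0.162409 + 0.345744)
uc = 0.85

0.85


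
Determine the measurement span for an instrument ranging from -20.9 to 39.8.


Span = upper range - lower range.
Span = 39.8 - (-20.9)
Span = 60.7

60.7


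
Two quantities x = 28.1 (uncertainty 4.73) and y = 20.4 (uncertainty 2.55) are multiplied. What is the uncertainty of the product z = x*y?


For a product z = x*y, the relative uncertainty is:
uz/z = sqrt((ux/x)^2 + (uy/y)^2)
Relative uncertainties: ux/x = 4.73/28.1 = 0.168327
uy/y = 2.55/20.4 = 0.125
z = 28.1 * 20.4 = 573.2
uz = 573.2 * sqrt(0.168327^2 + 0.125^2) = 120.188

120.188


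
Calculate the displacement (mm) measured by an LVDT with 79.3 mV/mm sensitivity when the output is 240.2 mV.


Displacement = Vout / sensitivity.
d = 240.2 / 79.3
d = 3.029 mm

3.029 mm


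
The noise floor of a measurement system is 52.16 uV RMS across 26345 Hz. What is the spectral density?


Noise spectral density = Vrms / sqrt(BW).
NSD = 52.16 / sqrt(26345)
NSD = 52.16 / 162.3114
NSD = 0.3214 uV/sqrt(Hz)

0.3214 uV/sqrt(Hz)


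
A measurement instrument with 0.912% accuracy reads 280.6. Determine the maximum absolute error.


Absolute error = (accuracy% / 100) * reading.
Error = (0.912 / 100) * 280.6
Error = 0.00912 * 280.6
Error = 2.5591

2.5591


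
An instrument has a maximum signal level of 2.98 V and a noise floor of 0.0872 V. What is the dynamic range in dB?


Dynamic range = 20 * log10(Vmax / Vnoise).
DR = 20 * log10(2.98 / 0.0872)
DR = 20 * log10(34.17)
DR = 30.67 dB

30.67 dB


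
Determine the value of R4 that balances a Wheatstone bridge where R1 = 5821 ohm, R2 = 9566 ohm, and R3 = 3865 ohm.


At balance: R1*R4 = R2*R3, so R4 = R2*R3/R1.
R4 = 9566 * 3865 / 5821
R4 = 36972590 / 5821
R4 = 6351.59 ohm

6351.59 ohm


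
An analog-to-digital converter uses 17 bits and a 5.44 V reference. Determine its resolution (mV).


The resolution (LSB) of an ADC is Vref / 2^n.
LSB = 5.44 / 2^17
LSB = 5.44 / 131072
LSB = 4.15e-05 V = 0.04150391 mV

0.04150391 mV


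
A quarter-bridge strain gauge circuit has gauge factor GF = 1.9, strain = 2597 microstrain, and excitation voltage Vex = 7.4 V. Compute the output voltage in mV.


Quarter bridge output: Vout = (GF * epsilon * Vex) / 4.
Vout = (1.9 * 2597e-6 * 7.4) / 4
Vout = 0.03651382 / 4 V
Vout = 0.00912846 V = 9.1285 mV

9.1285 mV


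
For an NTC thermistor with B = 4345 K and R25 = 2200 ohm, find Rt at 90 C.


NTC thermistor equation: Rt = R25 * exp(B * (1/T - 1/T25)).
T in Kelvin: 363.15 K, T25 = 298.15 K
1/T - 1/T25 = 1/363.15 - 1/298.15 = -0.00060033
B * (1/T - 1/T25) = 4345 * -0.00060033 = -2.6084
Rt = 2200 * exp(-2.6084) = 162.0 ohm

162.0 ohm


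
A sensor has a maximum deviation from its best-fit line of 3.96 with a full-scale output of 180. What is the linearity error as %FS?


Linearity error = (max deviation / full scale) * 100%.
Linearity = (3.96 / 180) * 100
Linearity = 2.2 %FS

2.2 %FS


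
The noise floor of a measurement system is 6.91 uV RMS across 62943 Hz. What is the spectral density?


Noise spectral density = Vrms / sqrt(BW).
NSD = 6.91 / sqrt(62943)
NSD = 6.91 / 250.8844
NSD = 0.0275 uV/sqrt(Hz)

0.0275 uV/sqrt(Hz)


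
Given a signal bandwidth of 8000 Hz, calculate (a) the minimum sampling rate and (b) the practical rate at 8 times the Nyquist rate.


By Nyquist theorem, fs_min = 2 * fmax.
fs_min = 2 * 8000 = 16000 Hz
Practical rate = 8 * fs_min = 8 * 16000 = 128000 Hz

fs_min = 16000 Hz, fs_practical = 128000 Hz


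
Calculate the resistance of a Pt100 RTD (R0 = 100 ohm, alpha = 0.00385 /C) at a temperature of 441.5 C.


The RTD equation: Rt = R0 * (1 + alpha * T).
Rt = 100 * (1 + 0.00385 * 441.5)
Rt = 100 * (1 + 1.699775)
Rt = 100 * 2.699775
Rt = 269.977 ohm

269.977 ohm


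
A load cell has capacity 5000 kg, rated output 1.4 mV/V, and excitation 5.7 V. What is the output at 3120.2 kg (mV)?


Vout = rated_output * Vex * (load / capacity).
Vout = 1.4 * 5.7 * (3120.2 / 5000)
Vout = 1.4 * 5.7 * 0.62404
Vout = 4.98 mV

4.98 mV
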